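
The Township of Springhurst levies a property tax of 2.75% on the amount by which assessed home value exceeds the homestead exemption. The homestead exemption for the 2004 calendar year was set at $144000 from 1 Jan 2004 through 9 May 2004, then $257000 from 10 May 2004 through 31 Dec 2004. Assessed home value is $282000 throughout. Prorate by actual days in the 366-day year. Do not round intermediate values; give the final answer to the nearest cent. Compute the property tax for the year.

1 Jan – 9 May 2004: 130 days, exemption $144000 → ($282000 − $144000) × 2.75% × 130/366 = $1347.9508
10 May – 31 Dec 2004: 236 days, exemption $257000 → ($282000 − $257000) × 2.75% × 236/366 = $443.3060
Total = $1791.2568

$1791.26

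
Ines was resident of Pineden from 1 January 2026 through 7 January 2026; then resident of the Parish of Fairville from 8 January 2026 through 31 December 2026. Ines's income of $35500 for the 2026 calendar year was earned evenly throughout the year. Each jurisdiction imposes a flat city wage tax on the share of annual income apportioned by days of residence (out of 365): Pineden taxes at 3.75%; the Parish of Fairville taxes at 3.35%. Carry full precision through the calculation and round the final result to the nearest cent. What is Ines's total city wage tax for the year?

Pineden, 1 January – 7 January 2026: 7 days → $35500 × 3.75% × 7/365 = $25.5308
The Parish of Fairville, 8 January – 31 December 2026: 358 days → $35500 × 3.35% × 358/365 = $1166.4425
Total = $1191.9733

$1191.97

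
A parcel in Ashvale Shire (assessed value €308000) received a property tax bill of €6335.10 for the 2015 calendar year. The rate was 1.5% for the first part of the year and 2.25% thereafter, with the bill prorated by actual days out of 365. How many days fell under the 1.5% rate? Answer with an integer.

Let d = days at the first rate; then 365 − d days at the second rate.
€308000 × [1.5%·d + 2.25%·(365−d)] / 365 = €6335.10
Solving gives d = 94, so the new rate took effect on 5 Apr 2015.

94 days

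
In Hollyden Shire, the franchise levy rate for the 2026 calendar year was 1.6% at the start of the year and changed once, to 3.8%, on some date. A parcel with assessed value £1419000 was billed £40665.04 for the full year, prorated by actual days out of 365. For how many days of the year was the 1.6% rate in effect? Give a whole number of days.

Let d = days at the first rate; then 365 − d days at the second rate.
£1419000 × [1.6%·d + 3.8%·(365−d)] / 365 = £40665.04
Solving gives d = 155, so the new rate took effect on 5 Jun 2026.

155 days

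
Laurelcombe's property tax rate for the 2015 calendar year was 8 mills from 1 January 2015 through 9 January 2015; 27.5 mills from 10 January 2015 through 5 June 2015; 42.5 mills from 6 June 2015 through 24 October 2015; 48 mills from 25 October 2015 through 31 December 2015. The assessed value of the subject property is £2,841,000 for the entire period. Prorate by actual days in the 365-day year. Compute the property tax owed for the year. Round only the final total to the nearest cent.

£104,074.00

1 January – 9 January 2015: 9 days at 8 mills → £2,841,000 × 0.8% × 9/365 = £560.4164
10 January – 5 June 2015: 147 days at 27.5 mills → £2,841,000 × 2.75% × 147/365 = £31,465.0479
6 June – 24 October 2015: 141 days at 42.5 mills → £2,841,000 × 4.25% × 141/365 = £46,642.9932
25 October – 31 December 2015: 68 days at 48 mills → £2,841,000 × 4.8% × 68/365 = £25,405.5452
Total = £104,074.0027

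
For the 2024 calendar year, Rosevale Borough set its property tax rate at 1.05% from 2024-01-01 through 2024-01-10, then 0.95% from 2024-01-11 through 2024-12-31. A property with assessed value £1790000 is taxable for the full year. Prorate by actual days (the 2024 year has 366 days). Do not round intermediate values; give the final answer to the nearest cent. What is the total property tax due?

£17053.91

2024-01-01 to 2024-01-10: 10 days at 1.05% → £1790000 × 1.05% × 10/366 = £513.5246
2024-01-11 to 2024-12-31: 356 days at 0.95% → £1790000 × 0.95% × 356/366 = £16540.3825
Total = £17053.9071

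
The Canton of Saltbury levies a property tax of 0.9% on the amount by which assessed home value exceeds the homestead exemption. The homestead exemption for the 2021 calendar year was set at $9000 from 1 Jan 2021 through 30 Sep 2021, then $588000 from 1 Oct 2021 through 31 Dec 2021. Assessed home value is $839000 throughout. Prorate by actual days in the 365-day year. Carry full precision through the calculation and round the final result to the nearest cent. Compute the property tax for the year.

1 Jan – 30 Sep 2021: 273 days, exemption $9000 → ($839000 − $9000) × 0.9% × 273/365 = $5587.1507
1 Oct – 31 Dec 2021: 92 days, exemption $588000 → ($839000 − $588000) × 0.9% × 92/365 = $569.3918
Total = $6156.5425

$6156.54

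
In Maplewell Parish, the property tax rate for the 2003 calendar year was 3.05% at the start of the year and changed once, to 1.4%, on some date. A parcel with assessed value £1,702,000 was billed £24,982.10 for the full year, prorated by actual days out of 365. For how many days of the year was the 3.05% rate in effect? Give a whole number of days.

15 days

Let d = days at the first rate; then 365 − d days at the second rate.
£1,702,000 × [3.05%·d + 1.4%·(365−d)] / 365 = £24,982.10
Solving gives d = 15, so the new rate took effect on 16 Jan 2003.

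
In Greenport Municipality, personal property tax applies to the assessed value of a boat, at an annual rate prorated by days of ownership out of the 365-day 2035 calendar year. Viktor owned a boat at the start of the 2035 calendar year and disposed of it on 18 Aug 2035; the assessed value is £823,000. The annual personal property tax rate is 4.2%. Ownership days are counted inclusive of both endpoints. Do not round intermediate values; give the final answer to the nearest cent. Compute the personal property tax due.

Days held (1 Jan – 18 Aug 2035): 230 out of 365
Tax = £823,000 × 4.2% × 230/365 = £21,781.3151

£21,781.32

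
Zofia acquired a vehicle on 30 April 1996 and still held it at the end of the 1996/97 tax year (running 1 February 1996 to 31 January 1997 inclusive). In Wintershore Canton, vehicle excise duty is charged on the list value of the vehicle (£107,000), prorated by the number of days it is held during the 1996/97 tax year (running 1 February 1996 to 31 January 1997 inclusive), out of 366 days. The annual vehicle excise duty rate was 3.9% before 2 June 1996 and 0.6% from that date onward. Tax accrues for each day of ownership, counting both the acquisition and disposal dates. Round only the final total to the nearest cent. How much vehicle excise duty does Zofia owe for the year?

£804.25

30 April – 1 June 1996: 33 days at 3.9% → £107,000 × 3.9% × 33/366 = £376.2541
2 June 1996 – 31 January 1997: 244 days at 0.6% → £107,000 × 0.6% × 244/366 = £428.0000
Total = £804.2541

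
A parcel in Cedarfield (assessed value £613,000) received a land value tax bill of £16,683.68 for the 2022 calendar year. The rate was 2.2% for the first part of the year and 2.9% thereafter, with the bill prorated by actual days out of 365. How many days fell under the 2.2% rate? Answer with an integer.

Let d = days at the first rate; then 365 − d days at the second rate.
£613,000 × [2.2%·d + 2.9%·(365−d)] / 365 = £16,683.68
Solving gives d = 93, so the new rate took effect on 4 April 2022.

93 days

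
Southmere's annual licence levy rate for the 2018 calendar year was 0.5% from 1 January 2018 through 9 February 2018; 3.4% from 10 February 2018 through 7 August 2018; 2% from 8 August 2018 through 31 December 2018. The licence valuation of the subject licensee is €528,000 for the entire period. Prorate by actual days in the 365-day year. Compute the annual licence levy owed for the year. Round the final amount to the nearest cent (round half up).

1 January – 9 February 2018: 40 days at 0.5% → €528,000 × 0.5% × 40/365 = €289.3151
10 February – 7 August 2018: 179 days at 3.4% → €528,000 × 3.4% × 179/365 = €8,803.8575
8 August – 31 December 2018: 146 days at 2% → €528,000 × 2% × 146/365 = €4,224.0000
Total = €13,317.1726

€13,317.17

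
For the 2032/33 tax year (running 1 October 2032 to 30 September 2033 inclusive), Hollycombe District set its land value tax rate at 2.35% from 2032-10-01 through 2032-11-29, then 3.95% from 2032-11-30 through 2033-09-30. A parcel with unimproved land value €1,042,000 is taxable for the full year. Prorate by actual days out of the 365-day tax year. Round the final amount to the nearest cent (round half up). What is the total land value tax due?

€38,418.40

2032-10-01 to 2032-11-29: 60 days at 2.35% → €1,042,000 × 2.35% × 60/365 = €4,025.2603
2032-11-30 to 2033-09-30: 305 days at 3.95% → €1,042,000 × 3.95% × 305/365 = €34,393.1370
Total = €38,418.3973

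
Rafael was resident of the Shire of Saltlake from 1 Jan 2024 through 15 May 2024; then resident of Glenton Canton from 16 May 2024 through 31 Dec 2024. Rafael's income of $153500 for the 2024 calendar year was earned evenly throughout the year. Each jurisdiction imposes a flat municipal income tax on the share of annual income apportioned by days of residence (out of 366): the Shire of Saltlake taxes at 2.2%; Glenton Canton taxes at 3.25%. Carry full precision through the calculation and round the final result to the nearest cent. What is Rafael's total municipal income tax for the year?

The Shire of Saltlake, 1 Jan – 15 May 2024: 136 days → $153500 × 2.2% × 136/366 = $1254.8415
Glenton Canton, 16 May – 31 Dec 2024: 230 days → $153500 × 3.25% × 230/366 = $3135.0068
Total = $4389.8484

$4389.85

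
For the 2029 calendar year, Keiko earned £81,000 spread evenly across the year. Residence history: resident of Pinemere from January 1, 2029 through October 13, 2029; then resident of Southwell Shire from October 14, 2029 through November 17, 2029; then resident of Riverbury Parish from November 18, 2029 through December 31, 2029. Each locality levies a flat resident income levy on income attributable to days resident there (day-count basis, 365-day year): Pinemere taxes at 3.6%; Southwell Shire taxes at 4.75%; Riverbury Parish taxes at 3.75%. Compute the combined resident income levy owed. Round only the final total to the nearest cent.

£3,019.97

Pinemere, January 1 – October 13, 2029: 286 days → £81,000 × 3.6% × 286/365 = £2,284.8658
Southwell Shire, October 14 – November 17, 2029: 35 days → £81,000 × 4.75% × 35/365 = £368.9384
Riverbury Parish, November 18 – December 31, 2029: 44 days → £81,000 × 3.75% × 44/365 = £366.1644
Total = £3,019.9685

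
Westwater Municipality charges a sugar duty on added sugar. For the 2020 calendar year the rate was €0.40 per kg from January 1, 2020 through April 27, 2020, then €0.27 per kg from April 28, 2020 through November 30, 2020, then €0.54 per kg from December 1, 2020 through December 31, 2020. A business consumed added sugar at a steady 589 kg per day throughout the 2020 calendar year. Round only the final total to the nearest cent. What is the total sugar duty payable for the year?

€72170.17

January 1 – April 27, 2020: 118 days × 589 kg/day = 69,502 kg at €0.40/kg → €27800.80
April 28 – November 30, 2020: 217 days × 589 kg/day = 127,813 kg at €0.27/kg → €34509.51
December 1 – December 31, 2020: 31 days × 589 kg/day = 18,259 kg at €0.54/kg → €9859.86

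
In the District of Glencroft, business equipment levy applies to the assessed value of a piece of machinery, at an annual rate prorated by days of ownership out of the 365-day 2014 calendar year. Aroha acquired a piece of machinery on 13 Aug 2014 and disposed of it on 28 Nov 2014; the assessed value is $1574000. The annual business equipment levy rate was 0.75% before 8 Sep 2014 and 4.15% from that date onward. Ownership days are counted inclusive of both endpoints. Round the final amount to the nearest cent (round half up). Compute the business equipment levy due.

$15515.76

13 Aug – 7 Sep 2014: 26 days at 0.75% → $1574000 × 0.75% × 26/365 = $840.9041
8 Sep – 28 Nov 2014: 82 days at 4.15% → $1574000 × 4.15% × 82/365 = $14674.8548
Total = $15515.7589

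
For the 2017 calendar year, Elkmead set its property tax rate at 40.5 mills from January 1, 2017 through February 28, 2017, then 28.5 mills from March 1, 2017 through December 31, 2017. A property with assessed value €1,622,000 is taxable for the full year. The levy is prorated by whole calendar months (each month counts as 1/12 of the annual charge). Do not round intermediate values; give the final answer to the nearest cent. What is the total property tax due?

€49,471.00

January 1 – February 28, 2017: 2 months at 40.5 mills → €1,622,000 × 4.05% × 2/12 = €10,948.5000
March 1 – December 31, 2017: 10 months at 28.5 mills → €1,622,000 × 2.85% × 10/12 = €38,522.5000
Total = €49,471.0000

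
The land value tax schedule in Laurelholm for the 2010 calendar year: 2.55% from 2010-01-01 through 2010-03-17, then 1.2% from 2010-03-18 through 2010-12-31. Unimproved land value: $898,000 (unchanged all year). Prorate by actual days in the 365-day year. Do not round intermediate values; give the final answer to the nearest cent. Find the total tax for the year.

$13,300.24

2010-01-01 to 2010-03-17: 76 days at 2.55% → $898,000 × 2.55% × 76/365 = $4,768.0110
2010-03-18 to 2010-12-31: 289 days at 1.2% → $898,000 × 1.2% × 289/365 = $8,532.2301
Total = $13,300.2411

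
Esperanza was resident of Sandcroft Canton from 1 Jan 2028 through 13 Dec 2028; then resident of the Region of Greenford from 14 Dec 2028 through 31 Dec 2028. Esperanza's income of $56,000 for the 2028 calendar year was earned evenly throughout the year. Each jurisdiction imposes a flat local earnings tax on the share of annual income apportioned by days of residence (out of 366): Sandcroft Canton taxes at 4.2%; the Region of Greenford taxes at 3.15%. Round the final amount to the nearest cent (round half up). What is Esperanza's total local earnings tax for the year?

Sandcroft Canton, 1 Jan – 13 Dec 2028: 348 days → $56,000 × 4.2% × 348/366 = $2,236.3279
The Region of Greenford, 14 Dec – 31 Dec 2028: 18 days → $56,000 × 3.15% × 18/366 = $86.7541
Total = $2,323.0820

$2,323.08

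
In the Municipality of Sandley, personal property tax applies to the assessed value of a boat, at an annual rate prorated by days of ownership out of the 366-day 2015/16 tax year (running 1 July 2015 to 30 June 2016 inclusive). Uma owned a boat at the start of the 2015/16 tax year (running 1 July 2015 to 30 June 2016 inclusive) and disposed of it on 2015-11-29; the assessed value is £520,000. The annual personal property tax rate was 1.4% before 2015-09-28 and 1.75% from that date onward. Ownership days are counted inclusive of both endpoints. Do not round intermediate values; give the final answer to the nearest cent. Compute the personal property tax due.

£3,336.67

2015-07-01 to 2015-09-27: 89 days at 1.4% → £520,000 × 1.4% × 89/366 = £1,770.2732
2015-09-28 to 2015-11-29: 63 days at 1.75% → £520,000 × 1.75% × 63/366 = £1,566.3934
Total = £3,336.6667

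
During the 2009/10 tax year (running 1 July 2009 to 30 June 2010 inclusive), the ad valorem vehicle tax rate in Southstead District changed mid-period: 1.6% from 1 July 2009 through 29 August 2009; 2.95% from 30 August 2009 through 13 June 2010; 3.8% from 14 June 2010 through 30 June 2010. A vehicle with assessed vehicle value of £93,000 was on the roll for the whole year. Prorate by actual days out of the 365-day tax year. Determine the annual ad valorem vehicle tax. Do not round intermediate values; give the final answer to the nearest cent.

1 July – 29 August 2009: 60 days at 1.6% → £93,000 × 1.6% × 60/365 = £244.6027
30 August 2009 – 13 June 2010: 288 days at 2.95% → £93,000 × 2.95% × 288/365 = £2,164.7342
14 June – 30 June 2010: 17 days at 3.8% → £93,000 × 3.8% × 17/365 = £164.5973
Total = £2,573.9342

£2,573.93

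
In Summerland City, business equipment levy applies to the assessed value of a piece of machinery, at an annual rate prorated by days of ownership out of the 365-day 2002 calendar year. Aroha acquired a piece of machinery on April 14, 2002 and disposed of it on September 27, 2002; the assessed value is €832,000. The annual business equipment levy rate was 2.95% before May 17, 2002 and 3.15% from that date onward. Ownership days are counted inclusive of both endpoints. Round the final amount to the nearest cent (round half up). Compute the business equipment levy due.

€11,840.61

April 14 – May 16, 2002: 33 days at 2.95% → €832,000 × 2.95% × 33/365 = €2,219.0466
May 17 – September 27, 2002: 134 days at 3.15% → €832,000 × 3.15% × 134/365 = €9,621.5671
Total = €11,840.6137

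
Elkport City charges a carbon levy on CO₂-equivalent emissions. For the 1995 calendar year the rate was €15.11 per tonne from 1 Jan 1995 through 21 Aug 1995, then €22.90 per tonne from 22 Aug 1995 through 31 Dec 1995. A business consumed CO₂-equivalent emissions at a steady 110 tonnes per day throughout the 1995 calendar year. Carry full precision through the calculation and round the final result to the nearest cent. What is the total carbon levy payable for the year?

€719,777.30

1 Jan – 21 Aug 1995: 233 days × 110 tonnes/day = 25,630 tonnes at €15.11/tonne → €387,269.30
22 Aug – 31 Dec 1995: 132 days × 110 tonnes/day = 14,520 tonnes at €22.90/tonne → €332,508.00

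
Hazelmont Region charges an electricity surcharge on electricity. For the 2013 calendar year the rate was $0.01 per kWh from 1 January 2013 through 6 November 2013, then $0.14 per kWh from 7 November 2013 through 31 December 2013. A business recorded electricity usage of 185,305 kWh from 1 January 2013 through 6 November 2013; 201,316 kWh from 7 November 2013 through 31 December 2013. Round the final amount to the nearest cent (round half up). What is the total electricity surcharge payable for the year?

$30,037.29

1 January – 6 November 2013: 185,305 kWh at $0.01/kWh → $1,853.05
7 November – 31 December 2013: 201,316 kWh at $0.14/kWh → $28,184.24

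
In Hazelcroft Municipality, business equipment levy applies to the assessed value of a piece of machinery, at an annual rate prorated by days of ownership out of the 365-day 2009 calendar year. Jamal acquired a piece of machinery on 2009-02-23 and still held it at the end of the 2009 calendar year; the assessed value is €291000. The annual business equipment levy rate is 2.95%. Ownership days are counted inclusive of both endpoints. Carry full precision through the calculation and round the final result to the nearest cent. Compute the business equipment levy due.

Days held (2009-02-23 to 2009-12-31): 312 out of 365
Tax = €291000 × 2.95% × 312/365 = €7337.9836

€7337.98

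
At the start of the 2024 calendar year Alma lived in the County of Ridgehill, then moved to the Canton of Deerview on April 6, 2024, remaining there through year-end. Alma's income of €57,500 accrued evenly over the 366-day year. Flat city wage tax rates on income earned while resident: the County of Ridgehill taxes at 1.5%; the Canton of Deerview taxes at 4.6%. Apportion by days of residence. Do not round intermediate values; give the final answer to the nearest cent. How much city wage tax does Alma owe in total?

€2,177.46

The County of Ridgehill, January 1 – April 5, 2024: 96 days → €57,500 × 1.5% × 96/366 = €226.2295
The Canton of Deerview, April 6 – December 31, 2024: 270 days → €57,500 × 4.6% × 270/366 = €1,951.2295
Total = €2,177.4590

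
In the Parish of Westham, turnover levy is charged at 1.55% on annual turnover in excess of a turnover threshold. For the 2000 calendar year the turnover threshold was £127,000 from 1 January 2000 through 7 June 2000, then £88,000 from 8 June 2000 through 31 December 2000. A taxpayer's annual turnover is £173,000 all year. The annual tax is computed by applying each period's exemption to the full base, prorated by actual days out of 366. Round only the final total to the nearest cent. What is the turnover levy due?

£1,054.89

1 January – 7 June 2000: 159 days, exemption £127,000 → (£173,000 − £127,000) × 1.55% × 159/366 = £309.7459
8 June – 31 December 2000: 207 days, exemption £88,000 → (£173,000 − £88,000) × 1.55% × 207/366 = £745.1434
Total = £1,054.8893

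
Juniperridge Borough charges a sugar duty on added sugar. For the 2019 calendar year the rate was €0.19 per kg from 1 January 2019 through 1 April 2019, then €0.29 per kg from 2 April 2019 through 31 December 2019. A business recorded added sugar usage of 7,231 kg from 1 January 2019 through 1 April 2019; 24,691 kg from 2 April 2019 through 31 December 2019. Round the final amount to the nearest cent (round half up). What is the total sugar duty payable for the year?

1 January – 1 April 2019: 7,231 kg at €0.19/kg → €1373.89
2 April – 31 December 2019: 24,691 kg at €0.29/kg → €7160.39

€8534.28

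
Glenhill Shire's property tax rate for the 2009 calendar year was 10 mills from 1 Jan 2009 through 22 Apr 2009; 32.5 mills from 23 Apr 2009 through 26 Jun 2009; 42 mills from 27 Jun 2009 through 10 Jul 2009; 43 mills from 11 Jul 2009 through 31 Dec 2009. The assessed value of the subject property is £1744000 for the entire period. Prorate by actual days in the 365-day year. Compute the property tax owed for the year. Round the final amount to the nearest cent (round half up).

£54004.27

1 Jan – 22 Apr 2009: 112 days at 10 mills → £1744000 × 1% × 112/365 = £5351.4521
23 Apr – 26 Jun 2009: 65 days at 32.5 mills → £1744000 × 3.25% × 65/365 = £10093.6986
27 Jun – 10 Jul 2009: 14 days at 42 mills → £1744000 × 4.2% × 14/365 = £2809.5123
11 Jul – 31 Dec 2009: 174 days at 43 mills → £1744000 × 4.3% × 174/365 = £35749.6110
Total = £54004.2740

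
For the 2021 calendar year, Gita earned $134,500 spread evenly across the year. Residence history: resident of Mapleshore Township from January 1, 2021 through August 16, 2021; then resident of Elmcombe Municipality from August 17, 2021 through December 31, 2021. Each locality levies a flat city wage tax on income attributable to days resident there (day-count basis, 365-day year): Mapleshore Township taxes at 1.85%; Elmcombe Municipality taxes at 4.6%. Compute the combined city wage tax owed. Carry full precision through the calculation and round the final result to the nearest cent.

Mapleshore Township, January 1 – August 16, 2021: 228 days → $134,500 × 1.85% × 228/365 = $1,554.3041
Elmcombe Municipality, August 17 – December 31, 2021: 137 days → $134,500 × 4.6% × 137/365 = $2,322.2438
Total = $3,876.5479

$3,876.55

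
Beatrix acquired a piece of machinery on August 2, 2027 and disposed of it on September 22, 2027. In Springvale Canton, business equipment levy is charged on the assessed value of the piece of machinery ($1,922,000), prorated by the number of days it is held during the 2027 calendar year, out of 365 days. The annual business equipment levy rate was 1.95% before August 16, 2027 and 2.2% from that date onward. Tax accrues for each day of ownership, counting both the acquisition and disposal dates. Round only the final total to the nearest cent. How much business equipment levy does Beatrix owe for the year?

August 2 – August 15, 2027: 14 days at 1.95% → $1,922,000 × 1.95% × 14/365 = $1,437.5507
August 16 – September 22, 2027: 38 days at 2.2% → $1,922,000 × 2.2% × 38/365 = $4,402.1699
Total = $5,839.7205

$5,839.72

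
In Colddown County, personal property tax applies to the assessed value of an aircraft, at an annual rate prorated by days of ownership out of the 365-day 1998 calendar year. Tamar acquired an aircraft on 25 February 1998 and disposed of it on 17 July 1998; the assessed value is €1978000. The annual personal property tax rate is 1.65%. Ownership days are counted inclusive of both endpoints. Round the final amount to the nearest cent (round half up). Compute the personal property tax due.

€12786.55

Days held (25 February – 17 July 1998): 143 out of 365
Tax = €1978000 × 1.65% × 143/365 = €12786.5507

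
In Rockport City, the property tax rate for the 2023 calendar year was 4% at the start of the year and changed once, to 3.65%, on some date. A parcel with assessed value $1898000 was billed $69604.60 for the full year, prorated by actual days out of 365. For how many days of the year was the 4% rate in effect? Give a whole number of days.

Let d = days at the first rate; then 365 − d days at the second rate.
$1898000 × [4%·d + 3.65%·(365−d)] / 365 = $69604.60
Solving gives d = 18, so the new rate took effect on 19 January 2023.

18 days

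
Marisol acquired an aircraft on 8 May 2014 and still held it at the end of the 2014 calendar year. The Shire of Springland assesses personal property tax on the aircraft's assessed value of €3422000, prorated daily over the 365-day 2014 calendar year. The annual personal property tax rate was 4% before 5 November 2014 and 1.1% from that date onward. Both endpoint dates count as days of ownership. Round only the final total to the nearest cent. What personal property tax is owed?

8 May – 4 November 2014: 181 days at 4% → €3422000 × 4% × 181/365 = €67877.4795
5 November – 31 December 2014: 57 days at 1.1% → €3422000 × 1.1% × 57/365 = €5878.3397
Total = €73755.8192

€73755.82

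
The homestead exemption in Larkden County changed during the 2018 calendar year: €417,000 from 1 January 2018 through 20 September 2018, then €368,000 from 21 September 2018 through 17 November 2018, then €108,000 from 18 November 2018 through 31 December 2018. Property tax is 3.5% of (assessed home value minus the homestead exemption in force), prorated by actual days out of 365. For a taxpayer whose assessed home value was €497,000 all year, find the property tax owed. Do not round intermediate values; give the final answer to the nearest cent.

1 January – 20 September 2018: 263 days, exemption €417,000 → (€497,000 − €417,000) × 3.5% × 263/365 = €2,017.5342
21 September – 17 November 2018: 58 days, exemption €368,000 → (€497,000 − €368,000) × 3.5% × 58/365 = €717.4521
18 November – 31 December 2018: 44 days, exemption €108,000 → (€497,000 − €108,000) × 3.5% × 44/365 = €1,641.2603
Total = €4,376.2466

€4,376.25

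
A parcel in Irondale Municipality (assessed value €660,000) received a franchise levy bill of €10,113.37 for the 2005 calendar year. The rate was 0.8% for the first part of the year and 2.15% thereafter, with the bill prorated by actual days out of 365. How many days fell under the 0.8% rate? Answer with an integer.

167 days

Let d = days at the first rate; then 365 − d days at the second rate.
€660,000 × [0.8%·d + 2.15%·(365−d)] / 365 = €10,113.37
Solving gives d = 167, so the new rate took effect on 17 June 2005.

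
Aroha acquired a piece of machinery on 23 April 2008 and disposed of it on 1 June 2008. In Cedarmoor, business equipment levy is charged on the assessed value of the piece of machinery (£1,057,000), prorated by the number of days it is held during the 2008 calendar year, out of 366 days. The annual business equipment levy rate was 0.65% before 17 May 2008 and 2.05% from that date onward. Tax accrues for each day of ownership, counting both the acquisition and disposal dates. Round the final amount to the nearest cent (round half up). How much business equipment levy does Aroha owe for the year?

£1,397.78

23 April – 16 May 2008: 24 days at 0.65% → £1,057,000 × 0.65% × 24/366 = £450.5246
17 May – 1 June 2008: 16 days at 2.05% → £1,057,000 × 2.05% × 16/366 = £947.2568
Total = £1,397.7814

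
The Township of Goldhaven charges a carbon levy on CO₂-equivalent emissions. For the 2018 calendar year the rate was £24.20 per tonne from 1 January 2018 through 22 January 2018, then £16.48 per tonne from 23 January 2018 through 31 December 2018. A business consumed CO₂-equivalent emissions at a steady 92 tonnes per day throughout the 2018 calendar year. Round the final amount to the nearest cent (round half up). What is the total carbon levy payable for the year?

1 January – 22 January 2018: 22 days × 92 tonnes/day = 2,024 tonnes at £24.20/tonne → £48,980.80
23 January – 31 December 2018: 343 days × 92 tonnes/day = 31,556 tonnes at £16.48/tonne → £520,042.88

£569,023.68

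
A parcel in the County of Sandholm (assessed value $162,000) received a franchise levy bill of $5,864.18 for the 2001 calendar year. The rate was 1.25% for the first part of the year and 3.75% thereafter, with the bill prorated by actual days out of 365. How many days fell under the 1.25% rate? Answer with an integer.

19 days

Let d = days at the first rate; then 365 − d days at the second rate.
$162,000 × [1.25%·d + 3.75%·(365−d)] / 365 = $5,864.18
Solving gives d = 19, so the new rate took effect on 20 Jan 2001.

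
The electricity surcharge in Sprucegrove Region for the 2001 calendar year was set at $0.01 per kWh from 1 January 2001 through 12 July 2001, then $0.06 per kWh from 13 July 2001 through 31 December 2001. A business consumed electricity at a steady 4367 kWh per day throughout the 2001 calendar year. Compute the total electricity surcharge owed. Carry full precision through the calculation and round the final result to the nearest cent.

$53,495.75

1 January – 12 July 2001: 193 days × 4367 kWh/day = 842,831 kWh at $0.01/kWh → $8,428.31
13 July – 31 December 2001: 172 days × 4367 kWh/day = 751,124 kWh at $0.06/kWh → $45,067.44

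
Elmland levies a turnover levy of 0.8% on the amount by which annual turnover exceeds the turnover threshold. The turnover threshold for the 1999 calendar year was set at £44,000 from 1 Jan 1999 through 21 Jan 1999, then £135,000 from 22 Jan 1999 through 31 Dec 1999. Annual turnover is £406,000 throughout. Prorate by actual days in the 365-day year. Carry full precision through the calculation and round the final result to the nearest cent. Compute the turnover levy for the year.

£2,209.88

1 Jan – 21 Jan 1999: 21 days, exemption £44,000 → (£406,000 − £44,000) × 0.8% × 21/365 = £166.6192
22 Jan – 31 Dec 1999: 344 days, exemption £135,000 → (£406,000 − £135,000) × 0.8% × 344/365 = £2,043.2658
Total = £2,209.8849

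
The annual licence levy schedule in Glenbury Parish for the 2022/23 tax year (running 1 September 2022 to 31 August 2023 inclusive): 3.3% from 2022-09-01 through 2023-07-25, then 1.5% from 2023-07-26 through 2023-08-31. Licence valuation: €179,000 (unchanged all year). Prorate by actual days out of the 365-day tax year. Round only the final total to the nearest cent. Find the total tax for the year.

2022-09-01 to 2023-07-25: 328 days at 3.3% → €179,000 × 3.3% × 328/365 = €5,308.2082
2023-07-26 to 2023-08-31: 37 days at 1.5% → €179,000 × 1.5% × 37/365 = €272.1781
Total = €5,580.3863

€5,580.39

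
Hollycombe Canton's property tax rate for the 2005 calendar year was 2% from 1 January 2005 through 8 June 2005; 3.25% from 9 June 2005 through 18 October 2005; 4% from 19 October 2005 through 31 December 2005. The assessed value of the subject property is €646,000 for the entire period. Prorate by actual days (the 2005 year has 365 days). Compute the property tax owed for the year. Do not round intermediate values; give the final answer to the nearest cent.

€18,459.67

1 January – 8 June 2005: 159 days at 2% → €646,000 × 2% × 159/365 = €5,628.1644
9 June – 18 October 2005: 132 days at 3.25% → €646,000 × 3.25% × 132/365 = €7,592.7123
19 October – 31 December 2005: 74 days at 4% → €646,000 × 4% × 74/365 = €5,238.7945
Total = €18,459.6712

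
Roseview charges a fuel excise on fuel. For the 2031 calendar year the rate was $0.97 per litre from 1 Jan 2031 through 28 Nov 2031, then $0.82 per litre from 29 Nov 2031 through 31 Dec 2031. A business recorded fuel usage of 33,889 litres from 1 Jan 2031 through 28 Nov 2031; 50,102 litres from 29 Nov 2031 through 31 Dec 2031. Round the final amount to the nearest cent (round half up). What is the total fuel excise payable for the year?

$73,955.97

1 Jan – 28 Nov 2031: 33,889 litres at $0.97/litre → $32,872.33
29 Nov – 31 Dec 2031: 50,102 litres at $0.82/litre → $41,083.64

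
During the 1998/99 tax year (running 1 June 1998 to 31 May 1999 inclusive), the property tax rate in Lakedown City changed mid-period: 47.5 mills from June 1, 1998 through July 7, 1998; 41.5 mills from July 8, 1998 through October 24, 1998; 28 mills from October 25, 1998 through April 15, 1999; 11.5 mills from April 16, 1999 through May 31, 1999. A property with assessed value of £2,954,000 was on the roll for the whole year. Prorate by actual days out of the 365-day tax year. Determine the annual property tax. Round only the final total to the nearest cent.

June 1 – July 7, 1998: 37 days at 47.5 mills → £2,954,000 × 4.75% × 37/365 = £14,223.7123
July 8 – October 24, 1998: 109 days at 41.5 mills → £2,954,000 × 4.15% × 109/365 = £36,609.3671
October 25, 1998 – April 15, 1999: 173 days at 28 mills → £2,954,000 × 2.8% × 173/365 = £39,203.2219
April 16 – May 31, 1999: 46 days at 11.5 mills → £2,954,000 × 1.15% × 46/365 = £4,281.2767
Total = £94,317.5781

£94,317.58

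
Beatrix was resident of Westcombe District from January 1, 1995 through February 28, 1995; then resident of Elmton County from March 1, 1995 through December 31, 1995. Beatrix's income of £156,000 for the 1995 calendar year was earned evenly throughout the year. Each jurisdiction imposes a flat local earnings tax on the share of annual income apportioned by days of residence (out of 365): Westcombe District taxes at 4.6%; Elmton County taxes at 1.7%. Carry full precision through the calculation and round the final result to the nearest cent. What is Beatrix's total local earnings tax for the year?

Westcombe District, January 1 – February 28, 1995: 59 days → £156,000 × 4.6% × 59/365 = £1,159.9562
Elmton County, March 1 – December 31, 1995: 306 days → £156,000 × 1.7% × 306/365 = £2,223.3205
Total = £3,383.2767

£3,383.28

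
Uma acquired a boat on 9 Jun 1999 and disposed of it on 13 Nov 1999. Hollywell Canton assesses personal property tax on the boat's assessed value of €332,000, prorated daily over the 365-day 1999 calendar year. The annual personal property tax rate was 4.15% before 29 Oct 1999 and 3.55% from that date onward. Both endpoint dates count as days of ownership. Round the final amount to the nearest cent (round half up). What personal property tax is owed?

9 Jun – 28 Oct 1999: 142 days at 4.15% → €332,000 × 4.15% × 142/365 = €5,360.2082
29 Oct – 13 Nov 1999: 16 days at 3.55% → €332,000 × 3.55% × 16/365 = €516.6466
Total = €5,876.8548

€5,876.85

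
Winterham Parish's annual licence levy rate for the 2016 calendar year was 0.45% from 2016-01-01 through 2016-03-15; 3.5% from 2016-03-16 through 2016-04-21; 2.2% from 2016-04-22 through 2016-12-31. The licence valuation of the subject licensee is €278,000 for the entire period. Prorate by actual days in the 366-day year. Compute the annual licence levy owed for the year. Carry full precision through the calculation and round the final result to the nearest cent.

€5,484.42

2016-01-01 to 2016-03-15: 75 days at 0.45% → €278,000 × 0.45% × 75/366 = €256.3525
2016-03-16 to 2016-04-21: 37 days at 3.5% → €278,000 × 3.5% × 37/366 = €983.6339
2016-04-22 to 2016-12-31: 254 days at 2.2% → €278,000 × 2.2% × 254/366 = €4,244.4372
Total = €5,484.4235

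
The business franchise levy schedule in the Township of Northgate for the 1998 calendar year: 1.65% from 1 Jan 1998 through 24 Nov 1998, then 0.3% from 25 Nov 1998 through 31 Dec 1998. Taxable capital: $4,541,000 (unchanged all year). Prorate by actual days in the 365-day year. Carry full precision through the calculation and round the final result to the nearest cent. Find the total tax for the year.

$68,712.17

1 Jan – 24 Nov 1998: 328 days at 1.65% → $4,541,000 × 1.65% × 328/365 = $67,331.2110
25 Nov – 31 Dec 1998: 37 days at 0.3% → $4,541,000 × 0.3% × 37/365 = $1,380.9616
Total = $68,712.1726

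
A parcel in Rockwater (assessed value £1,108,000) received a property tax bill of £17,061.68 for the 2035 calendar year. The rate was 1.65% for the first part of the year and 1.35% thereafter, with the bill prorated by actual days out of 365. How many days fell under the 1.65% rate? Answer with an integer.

Let d = days at the first rate; then 365 − d days at the second rate.
£1,108,000 × [1.65%·d + 1.35%·(365−d)] / 365 = £17,061.68
Solving gives d = 231, so the new rate took effect on August 20, 2035.

231 days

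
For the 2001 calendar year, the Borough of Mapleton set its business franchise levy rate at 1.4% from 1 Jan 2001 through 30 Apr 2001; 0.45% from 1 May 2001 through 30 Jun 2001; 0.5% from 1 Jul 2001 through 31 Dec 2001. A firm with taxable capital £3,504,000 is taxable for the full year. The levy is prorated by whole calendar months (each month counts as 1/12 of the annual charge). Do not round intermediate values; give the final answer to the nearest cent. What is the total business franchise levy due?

1 Jan – 30 Apr 2001: 4 months at 1.4% → £3,504,000 × 1.4% × 4/12 = £16,352.0000
1 May – 30 Jun 2001: 2 months at 0.45% → £3,504,000 × 0.45% × 2/12 = £2,628.0000
1 Jul – 31 Dec 2001: 6 months at 0.5% → £3,504,000 × 0.5% × 6/12 = £8,760.0000
Total = £27,740.0000

£27,740.00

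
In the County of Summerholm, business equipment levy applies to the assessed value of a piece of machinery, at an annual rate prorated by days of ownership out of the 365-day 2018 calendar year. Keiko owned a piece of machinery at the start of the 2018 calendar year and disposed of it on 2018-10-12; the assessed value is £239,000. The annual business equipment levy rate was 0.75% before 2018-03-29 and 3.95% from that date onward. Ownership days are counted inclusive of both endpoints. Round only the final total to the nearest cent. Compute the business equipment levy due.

2018-01-01 to 2018-03-28: 87 days at 0.75% → £239,000 × 0.75% × 87/365 = £427.2534
2018-03-29 to 2018-10-12: 198 days at 3.95% → £239,000 × 3.95% × 198/365 = £5,121.1479
Total = £5,548.4014

£5,548.40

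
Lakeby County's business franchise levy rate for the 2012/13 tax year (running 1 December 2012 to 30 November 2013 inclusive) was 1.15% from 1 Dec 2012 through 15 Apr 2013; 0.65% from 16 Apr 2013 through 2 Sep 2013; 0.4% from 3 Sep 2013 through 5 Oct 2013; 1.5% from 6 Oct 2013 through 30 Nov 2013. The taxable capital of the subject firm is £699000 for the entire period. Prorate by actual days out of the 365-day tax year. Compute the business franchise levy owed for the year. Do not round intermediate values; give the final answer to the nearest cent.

1 Dec 2012 – 15 Apr 2013: 136 days at 1.15% → £699000 × 1.15% × 136/365 = £2995.1671
16 Apr – 2 Sep 2013: 140 days at 0.65% → £699000 × 0.65% × 140/365 = £1742.7123
3 Sep – 5 Oct 2013: 33 days at 0.4% → £699000 × 0.4% × 33/365 = £252.7890
6 Oct – 30 Nov 2013: 56 days at 1.5% → £699000 × 1.5% × 56/365 = £1608.6575
Total = £6599.3260

£6599.33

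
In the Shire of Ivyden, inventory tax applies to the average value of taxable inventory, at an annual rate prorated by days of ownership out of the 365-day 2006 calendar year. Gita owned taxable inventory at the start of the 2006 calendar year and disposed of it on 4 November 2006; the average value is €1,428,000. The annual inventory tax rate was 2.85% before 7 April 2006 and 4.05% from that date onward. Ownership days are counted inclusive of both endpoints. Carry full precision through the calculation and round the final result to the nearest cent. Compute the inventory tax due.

€44,295.39

1 January – 6 April 2006: 96 days at 2.85% → €1,428,000 × 2.85% × 96/365 = €10,704.1315
7 April – 4 November 2006: 212 days at 4.05% → €1,428,000 × 4.05% × 212/365 = €33,591.2548
Total = €44,295.3863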